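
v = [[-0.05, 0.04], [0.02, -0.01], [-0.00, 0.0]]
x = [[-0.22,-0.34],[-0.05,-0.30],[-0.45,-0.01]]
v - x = [[0.17, 0.38], [0.07, 0.29], [0.45, 0.01]]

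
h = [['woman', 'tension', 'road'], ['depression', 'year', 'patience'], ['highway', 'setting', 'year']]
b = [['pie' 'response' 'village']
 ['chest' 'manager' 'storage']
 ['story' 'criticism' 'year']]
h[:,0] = ['woman', 'depression', 'highway']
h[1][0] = 'depression'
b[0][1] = 'response'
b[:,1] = ['response', 'manager', 'criticism']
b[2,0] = 'story'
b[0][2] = 'village'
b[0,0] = 'pie'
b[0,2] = 'village'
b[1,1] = 'manager'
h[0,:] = ['woman', 'tension', 'road']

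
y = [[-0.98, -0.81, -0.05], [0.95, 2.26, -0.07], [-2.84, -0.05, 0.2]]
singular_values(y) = [3.41, 2.03, 0.11]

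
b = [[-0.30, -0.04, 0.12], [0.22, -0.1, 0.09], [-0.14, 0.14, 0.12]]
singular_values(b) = [0.42, 0.18, 0.15]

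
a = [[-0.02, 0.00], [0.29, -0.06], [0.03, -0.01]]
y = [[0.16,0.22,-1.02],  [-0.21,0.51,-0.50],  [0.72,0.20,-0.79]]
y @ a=[[0.03, -0.00], [0.14, -0.03], [0.02, -0.00]]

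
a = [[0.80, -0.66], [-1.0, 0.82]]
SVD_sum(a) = [[0.8,-0.66], [-1.0,0.82]] + [[-0.00, -0.00],[-0.0, -0.0]]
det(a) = -0.00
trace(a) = 1.62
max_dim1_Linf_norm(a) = 1.0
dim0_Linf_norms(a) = [1.0, 0.82]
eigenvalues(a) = [-0.0, 1.62]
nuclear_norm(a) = 1.66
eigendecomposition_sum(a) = [[-0.0, -0.00], [-0.00, -0.00]] + [[0.80, -0.66], [-1.00, 0.82]]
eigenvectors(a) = [[-0.64, 0.63], [-0.77, -0.78]]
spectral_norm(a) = 1.66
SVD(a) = [[-0.63, 0.78], [0.78, 0.63]] @ diag([1.6577075066402276, 0.0024129709155428186]) @ [[-0.77, 0.63],[-0.63, -0.77]]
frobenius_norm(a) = 1.66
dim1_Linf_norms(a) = [0.8, 1.0]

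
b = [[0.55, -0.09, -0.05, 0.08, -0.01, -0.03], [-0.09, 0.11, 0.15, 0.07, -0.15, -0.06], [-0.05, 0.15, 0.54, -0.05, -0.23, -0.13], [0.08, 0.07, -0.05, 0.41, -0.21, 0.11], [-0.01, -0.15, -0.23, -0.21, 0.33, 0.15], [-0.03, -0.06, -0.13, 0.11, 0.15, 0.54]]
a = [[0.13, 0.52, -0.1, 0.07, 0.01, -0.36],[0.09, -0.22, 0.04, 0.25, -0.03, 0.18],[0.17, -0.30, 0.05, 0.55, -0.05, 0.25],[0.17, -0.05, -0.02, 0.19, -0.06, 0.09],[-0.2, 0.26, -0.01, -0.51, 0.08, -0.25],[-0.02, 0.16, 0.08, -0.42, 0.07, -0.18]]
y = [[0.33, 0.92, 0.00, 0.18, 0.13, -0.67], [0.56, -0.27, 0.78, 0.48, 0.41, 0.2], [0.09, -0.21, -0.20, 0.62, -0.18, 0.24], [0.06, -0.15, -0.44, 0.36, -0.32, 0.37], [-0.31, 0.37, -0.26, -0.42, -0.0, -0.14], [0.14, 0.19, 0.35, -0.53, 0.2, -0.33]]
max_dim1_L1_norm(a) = 1.37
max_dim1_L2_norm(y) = 1.21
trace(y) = -0.11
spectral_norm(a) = 1.20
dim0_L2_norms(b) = [0.57, 0.27, 0.62, 0.49, 0.5, 0.59]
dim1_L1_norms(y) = [2.23, 2.7, 1.54, 1.7, 1.5, 1.74]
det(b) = 0.00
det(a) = 0.00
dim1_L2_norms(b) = [0.57, 0.27, 0.62, 0.49, 0.5, 0.59]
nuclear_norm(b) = 2.48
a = b @ y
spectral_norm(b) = 0.88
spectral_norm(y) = 1.52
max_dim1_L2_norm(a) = 0.7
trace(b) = 2.48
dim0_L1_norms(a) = [0.78, 1.51, 0.3, 1.99, 0.3, 1.31]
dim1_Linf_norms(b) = [0.55, 0.15, 0.54, 0.41, 0.33, 0.54]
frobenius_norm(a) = 1.36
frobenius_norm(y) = 2.27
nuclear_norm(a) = 2.06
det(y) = 0.00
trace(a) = 0.05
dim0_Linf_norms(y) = [0.56, 0.92, 0.78, 0.62, 0.41, 0.67]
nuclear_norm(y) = 4.25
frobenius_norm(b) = 1.27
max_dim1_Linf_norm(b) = 0.55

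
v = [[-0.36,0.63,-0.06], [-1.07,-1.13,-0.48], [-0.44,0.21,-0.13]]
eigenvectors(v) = [[(-0.23-0.47j), (-0.23+0.47j), (-0.32+0j)], [0.79+0.00j, 0.79-0.00j, (-0.09+0j)], [-0.01-0.32j, (-0.01+0.32j), (0.94+0j)]]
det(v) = -0.00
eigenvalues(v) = [(-0.81+0.83j), (-0.81-0.83j), (-0+0j)]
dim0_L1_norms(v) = [1.87, 1.97, 0.67]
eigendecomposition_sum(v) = [[-0.18+0.49j,0.32+0.26j,-0.03+0.19j], [-0.53-0.56j,(-0.56+0.25j),-0.24-0.17j], [-0.22+0.22j,(0.1+0.22j),-0.06+0.10j]] + [[(-0.18-0.49j), (0.32-0.26j), -0.03-0.19j],[(-0.53+0.56j), -0.56-0.25j, -0.24+0.17j],[-0.22-0.22j, 0.10-0.22j, (-0.06-0.1j)]] + [[(-0+0j), (-0-0j), 0.00-0.00j], [(-0+0j), -0.00-0.00j, -0j], [-0j, 0j, (-0+0j)]]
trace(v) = -1.62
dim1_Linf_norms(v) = [0.63, 1.13, 0.44]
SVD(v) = [[0.12, 0.83, -0.55], [-0.99, 0.04, -0.15], [-0.1, 0.56, 0.82]] @ diag([1.6491251904311743, 0.8469273931593798, 0.0003114508004460088]) @ [[0.64, 0.71, 0.29], [-0.70, 0.70, -0.17], [0.32, 0.09, -0.94]]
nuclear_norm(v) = 2.50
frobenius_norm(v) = 1.85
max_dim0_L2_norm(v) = 1.31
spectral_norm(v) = 1.65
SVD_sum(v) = [[0.13, 0.14, 0.06], [-1.05, -1.15, -0.47], [-0.11, -0.12, -0.05]] + [[-0.49, 0.49, -0.12],[-0.02, 0.02, -0.01],[-0.33, 0.33, -0.08]] + [[-0.00, -0.0, 0.0], [-0.00, -0.0, 0.00], [0.00, 0.0, -0.00]]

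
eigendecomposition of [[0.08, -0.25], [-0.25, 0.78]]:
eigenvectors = [[-0.95, 0.31], [-0.31, -0.95]]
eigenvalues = [-0.0, 0.86]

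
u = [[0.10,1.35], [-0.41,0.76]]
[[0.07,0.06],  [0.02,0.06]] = u @ [[0.05, -0.05], [0.05, 0.05]]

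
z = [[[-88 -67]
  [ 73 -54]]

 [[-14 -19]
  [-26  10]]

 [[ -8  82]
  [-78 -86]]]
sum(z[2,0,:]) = 74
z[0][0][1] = -67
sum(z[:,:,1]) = -134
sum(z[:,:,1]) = -134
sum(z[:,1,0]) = -31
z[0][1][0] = 73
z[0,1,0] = 73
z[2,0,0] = -8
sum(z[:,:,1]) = -134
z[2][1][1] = -86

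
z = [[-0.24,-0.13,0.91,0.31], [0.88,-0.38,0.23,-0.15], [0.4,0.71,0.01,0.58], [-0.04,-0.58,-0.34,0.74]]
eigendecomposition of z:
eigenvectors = [[0.19-0.55j, 0.19+0.55j, (0.06-0.4j), (0.06+0.4j)],  [(-0.61+0j), -0.61-0.00j, -0.16-0.31j, -0.16+0.31j],  [(0.23+0.45j), 0.23-0.45j, 0.05-0.49j, (0.05+0.49j)],  [(-0.18+0.01j), (-0.18-0.01j), (0.68+0j), (0.68-0j)]]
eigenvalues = [(-0.78+0.62j), (-0.78-0.62j), (0.85+0.53j), (0.85-0.53j)]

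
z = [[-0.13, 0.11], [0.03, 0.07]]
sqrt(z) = [[0.02+0.36j, (0.14-0.18j)], [(0.04-0.05j), (0.27+0.03j)]]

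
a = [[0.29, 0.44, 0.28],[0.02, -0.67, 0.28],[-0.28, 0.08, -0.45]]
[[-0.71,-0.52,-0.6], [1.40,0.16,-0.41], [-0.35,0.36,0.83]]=a @ [[-0.49, -1.41, 0.66], [-1.78, -0.27, -0.33], [0.76, 0.03, -2.31]]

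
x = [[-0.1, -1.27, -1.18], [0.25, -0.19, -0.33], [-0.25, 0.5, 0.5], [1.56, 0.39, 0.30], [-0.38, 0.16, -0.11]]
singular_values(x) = [2.04, 1.56, 0.22]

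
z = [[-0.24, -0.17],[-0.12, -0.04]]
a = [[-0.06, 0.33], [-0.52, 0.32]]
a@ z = [[-0.03,-0.0], [0.09,0.08]]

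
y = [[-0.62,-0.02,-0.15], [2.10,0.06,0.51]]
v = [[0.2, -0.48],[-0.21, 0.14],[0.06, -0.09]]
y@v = [[-0.13, 0.31],[0.44, -1.05]]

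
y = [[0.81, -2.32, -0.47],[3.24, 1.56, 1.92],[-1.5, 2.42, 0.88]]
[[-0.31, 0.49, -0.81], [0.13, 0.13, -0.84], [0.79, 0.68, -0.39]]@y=[[2.55,-0.48,0.37], [1.79,-2.13,-0.55], [3.43,-1.72,0.59]]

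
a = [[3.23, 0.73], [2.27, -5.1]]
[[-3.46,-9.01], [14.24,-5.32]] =a@ [[-0.40, -2.75], [-2.97, -0.18]]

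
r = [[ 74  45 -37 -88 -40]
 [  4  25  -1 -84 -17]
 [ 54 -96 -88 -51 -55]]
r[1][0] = 4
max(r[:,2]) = -1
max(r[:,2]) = -1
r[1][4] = -17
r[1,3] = -84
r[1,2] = -1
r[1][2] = -1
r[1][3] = -84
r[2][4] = -55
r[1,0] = 4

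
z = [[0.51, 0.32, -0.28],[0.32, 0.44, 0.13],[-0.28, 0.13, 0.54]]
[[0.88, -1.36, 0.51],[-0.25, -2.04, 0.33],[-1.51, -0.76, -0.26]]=z @ [[2.04, -0.95, -0.89], [-1.66, -3.65, 1.8], [-1.33, -1.03, -1.38]]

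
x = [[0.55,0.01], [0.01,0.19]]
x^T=[[0.55,0.01], [0.01,0.19]]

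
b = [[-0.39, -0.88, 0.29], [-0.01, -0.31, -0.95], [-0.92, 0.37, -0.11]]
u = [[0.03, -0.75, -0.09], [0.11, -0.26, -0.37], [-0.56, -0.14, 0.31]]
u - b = [[0.42, 0.13, -0.38], [0.12, 0.05, 0.58], [0.36, -0.51, 0.42]]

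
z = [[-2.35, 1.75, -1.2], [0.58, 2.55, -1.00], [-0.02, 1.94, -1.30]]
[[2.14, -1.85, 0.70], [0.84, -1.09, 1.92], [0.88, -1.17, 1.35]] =z @ [[-0.58, 0.34, 0.22],  [0.48, -0.37, 0.71],  [0.05, 0.34, 0.02]]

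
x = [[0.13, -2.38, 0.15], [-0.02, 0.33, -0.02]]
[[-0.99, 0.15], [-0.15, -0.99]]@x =[[-0.13, 2.41, -0.15], [0.0, 0.03, -0.0]]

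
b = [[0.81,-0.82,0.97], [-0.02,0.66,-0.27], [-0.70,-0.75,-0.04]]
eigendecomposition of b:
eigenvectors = [[0.83+0.00j, (0.83-0j), (0.6+0j)], [(-0.19-0.11j), -0.19+0.11j, (-0.37+0j)], [(-0.32+0.39j), -0.32-0.39j, (-0.71+0j)]]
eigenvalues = [(0.63+0.57j), (0.63-0.57j), (0.17+0j)]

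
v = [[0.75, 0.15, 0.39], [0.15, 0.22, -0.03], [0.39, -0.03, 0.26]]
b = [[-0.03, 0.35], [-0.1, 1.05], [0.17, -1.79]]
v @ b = [[0.03, -0.28],[-0.03, 0.34],[0.04, -0.36]]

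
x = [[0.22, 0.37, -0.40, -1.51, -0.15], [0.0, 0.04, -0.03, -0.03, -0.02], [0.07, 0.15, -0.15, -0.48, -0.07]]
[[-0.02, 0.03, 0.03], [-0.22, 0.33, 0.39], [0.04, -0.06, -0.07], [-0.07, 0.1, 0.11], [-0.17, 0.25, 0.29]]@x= [[-0.00,-0.0,0.00,0.01,0.00], [-0.02,-0.01,0.02,0.14,-0.0], [0.0,0.0,-0.00,-0.02,0.00], [-0.01,-0.01,0.01,0.05,0.00], [-0.02,-0.01,0.02,0.11,0.00]]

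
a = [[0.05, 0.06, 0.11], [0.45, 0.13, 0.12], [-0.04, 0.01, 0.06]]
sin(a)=[[0.05, 0.06, 0.11], [0.45, 0.13, 0.12], [-0.04, 0.01, 0.06]]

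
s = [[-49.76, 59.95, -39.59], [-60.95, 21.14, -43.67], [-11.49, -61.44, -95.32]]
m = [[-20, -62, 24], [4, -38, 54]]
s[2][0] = -11.49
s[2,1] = -61.44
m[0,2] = 24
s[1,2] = -43.67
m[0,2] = 24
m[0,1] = -62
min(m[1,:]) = -38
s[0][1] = 59.95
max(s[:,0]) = -11.49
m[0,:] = [-20, -62, 24]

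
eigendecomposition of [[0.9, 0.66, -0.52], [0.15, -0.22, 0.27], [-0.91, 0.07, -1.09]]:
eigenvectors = [[-0.93, -0.28, -0.34], [-0.03, 0.25, 0.85], [0.38, -0.93, 0.39]]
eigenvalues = [1.13, -1.39, -0.15]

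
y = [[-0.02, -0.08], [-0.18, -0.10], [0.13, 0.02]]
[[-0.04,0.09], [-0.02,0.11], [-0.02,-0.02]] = y@[[-0.21, 0.04], [0.53, -1.15]]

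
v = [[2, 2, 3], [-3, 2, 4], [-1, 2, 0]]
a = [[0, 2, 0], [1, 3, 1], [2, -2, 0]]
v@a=[[8, 4, 2], [10, -8, 2], [2, 4, 2]]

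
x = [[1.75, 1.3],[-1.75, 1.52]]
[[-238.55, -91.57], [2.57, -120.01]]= x @ [[-74.15, 3.41], [-83.68, -75.03]]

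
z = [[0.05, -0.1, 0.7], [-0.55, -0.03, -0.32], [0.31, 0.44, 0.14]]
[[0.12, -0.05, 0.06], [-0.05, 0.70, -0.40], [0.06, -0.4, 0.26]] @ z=[[0.05, 0.02, 0.11], [-0.51, -0.19, -0.32], [0.30, 0.12, 0.21]]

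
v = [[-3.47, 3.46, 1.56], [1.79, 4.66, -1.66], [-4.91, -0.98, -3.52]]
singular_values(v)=[6.54, 5.87, 3.79]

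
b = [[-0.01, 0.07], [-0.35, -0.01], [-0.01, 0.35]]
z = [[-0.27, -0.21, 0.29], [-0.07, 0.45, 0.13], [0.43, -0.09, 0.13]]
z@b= [[0.07, 0.08], [-0.16, 0.04], [0.03, 0.08]]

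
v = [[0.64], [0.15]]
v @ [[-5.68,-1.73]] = [[-3.64, -1.11], [-0.85, -0.26]]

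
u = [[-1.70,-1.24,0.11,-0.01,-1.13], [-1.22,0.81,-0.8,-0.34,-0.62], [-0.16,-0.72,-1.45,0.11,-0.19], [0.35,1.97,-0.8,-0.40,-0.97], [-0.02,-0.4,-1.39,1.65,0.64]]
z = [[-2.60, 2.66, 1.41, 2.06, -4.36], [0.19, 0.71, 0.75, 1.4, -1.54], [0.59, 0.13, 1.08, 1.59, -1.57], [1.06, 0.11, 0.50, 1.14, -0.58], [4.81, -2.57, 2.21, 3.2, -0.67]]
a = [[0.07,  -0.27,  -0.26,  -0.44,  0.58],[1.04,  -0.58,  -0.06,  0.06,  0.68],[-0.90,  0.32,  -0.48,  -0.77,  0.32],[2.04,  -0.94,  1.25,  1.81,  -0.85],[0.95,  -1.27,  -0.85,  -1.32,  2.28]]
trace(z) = -0.34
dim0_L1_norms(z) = [9.25, 6.18, 5.95, 9.39, 8.72]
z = u @ a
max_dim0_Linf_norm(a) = 2.28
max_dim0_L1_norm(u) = 5.14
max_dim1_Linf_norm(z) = 4.81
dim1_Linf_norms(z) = [4.36, 1.54, 1.59, 1.14, 4.81]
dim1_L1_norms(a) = [1.62, 2.42, 2.79, 6.89, 6.67]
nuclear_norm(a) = 7.30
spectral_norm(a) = 3.80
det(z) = 0.00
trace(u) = -2.10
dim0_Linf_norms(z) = [4.81, 2.66, 2.21, 3.2, 4.36]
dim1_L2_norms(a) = [0.82, 1.37, 1.36, 3.26, 3.19]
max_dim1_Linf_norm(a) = 2.28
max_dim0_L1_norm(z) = 9.39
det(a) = -0.00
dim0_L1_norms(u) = [3.45, 5.14, 4.55, 2.51, 3.55]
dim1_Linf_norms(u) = [1.7, 1.22, 1.45, 1.97, 1.65]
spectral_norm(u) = 2.89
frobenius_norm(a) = 5.02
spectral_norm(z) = 7.22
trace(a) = 3.10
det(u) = 11.06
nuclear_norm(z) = 14.68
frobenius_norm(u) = 4.76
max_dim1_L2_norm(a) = 3.26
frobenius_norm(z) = 9.97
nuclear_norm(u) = 9.56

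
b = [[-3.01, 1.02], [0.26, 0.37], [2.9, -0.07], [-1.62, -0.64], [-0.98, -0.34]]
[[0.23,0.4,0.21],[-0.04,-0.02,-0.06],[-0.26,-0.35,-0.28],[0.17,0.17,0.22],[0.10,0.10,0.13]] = b @ [[-0.09, -0.12, -0.10], [-0.04, 0.04, -0.09]]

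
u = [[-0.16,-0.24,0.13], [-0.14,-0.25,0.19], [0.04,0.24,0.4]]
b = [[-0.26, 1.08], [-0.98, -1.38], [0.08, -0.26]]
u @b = [[0.29, 0.12], [0.3, 0.14], [-0.21, -0.39]]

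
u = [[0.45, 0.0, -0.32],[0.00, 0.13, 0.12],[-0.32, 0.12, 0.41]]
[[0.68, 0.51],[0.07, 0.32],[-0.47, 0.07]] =u@[[1.05, 2.50], [1.13, 0.71], [-0.66, 1.91]]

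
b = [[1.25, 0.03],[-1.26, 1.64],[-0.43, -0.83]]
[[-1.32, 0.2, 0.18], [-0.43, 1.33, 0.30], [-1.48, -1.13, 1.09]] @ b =[[-1.98, 0.14], [-2.34, 1.92], [-0.89, -2.80]]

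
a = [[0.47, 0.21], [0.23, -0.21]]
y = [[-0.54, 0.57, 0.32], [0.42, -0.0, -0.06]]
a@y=[[-0.17, 0.27, 0.14],[-0.21, 0.13, 0.09]]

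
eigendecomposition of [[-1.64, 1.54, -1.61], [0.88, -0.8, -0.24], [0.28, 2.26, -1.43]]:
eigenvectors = [[(-0.88+0j), -0.10+0.51j, (-0.1-0.51j)],[0.33+0.00j, 0.31+0.31j, 0.31-0.31j],[-0.35+0.00j, 0.73+0.00j, 0.73-0.00j]]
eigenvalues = [(-2.87+0j), (-0.5+1.15j), (-0.5-1.15j)]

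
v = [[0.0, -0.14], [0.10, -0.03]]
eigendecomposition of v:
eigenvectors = [[0.76+0.00j, (0.76-0j)], [(0.08-0.64j), (0.08+0.64j)]]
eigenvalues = [(-0.02+0.12j), (-0.02-0.12j)]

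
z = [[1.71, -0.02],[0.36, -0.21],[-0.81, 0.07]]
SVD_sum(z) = [[1.71, -0.08], [0.37, -0.02], [-0.81, 0.04]] + [[0.00,0.06], [-0.01,-0.19], [0.0,0.03]]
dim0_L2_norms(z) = [1.93, 0.22]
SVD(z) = [[-0.89,0.28],[-0.19,-0.95],[0.42,0.16]] @ diag([1.9280451114956099, 0.2045532889930679]) @ [[-1.0,0.05], [0.05,1.00]]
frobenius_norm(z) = 1.94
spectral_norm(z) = 1.93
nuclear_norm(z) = 2.13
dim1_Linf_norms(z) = [1.71, 0.36, 0.81]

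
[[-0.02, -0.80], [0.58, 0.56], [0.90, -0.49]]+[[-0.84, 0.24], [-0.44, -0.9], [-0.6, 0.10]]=[[-0.86,-0.56], [0.14,-0.34], [0.30,-0.39]]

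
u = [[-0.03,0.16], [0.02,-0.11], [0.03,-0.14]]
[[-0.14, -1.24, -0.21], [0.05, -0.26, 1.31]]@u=[[-0.03, 0.14], [0.03, -0.15]]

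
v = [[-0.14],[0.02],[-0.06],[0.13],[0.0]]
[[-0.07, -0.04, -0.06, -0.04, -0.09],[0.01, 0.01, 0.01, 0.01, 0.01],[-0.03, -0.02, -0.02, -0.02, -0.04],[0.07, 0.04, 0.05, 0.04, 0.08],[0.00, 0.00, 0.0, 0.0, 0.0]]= v@[[0.52, 0.32, 0.41, 0.28, 0.61]]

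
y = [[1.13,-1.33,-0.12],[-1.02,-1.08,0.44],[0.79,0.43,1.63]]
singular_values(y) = [1.92, 1.77, 1.45]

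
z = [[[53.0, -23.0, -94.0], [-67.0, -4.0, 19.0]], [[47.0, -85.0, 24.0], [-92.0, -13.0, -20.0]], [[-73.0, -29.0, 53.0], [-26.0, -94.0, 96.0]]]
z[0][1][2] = 19.0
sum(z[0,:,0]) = -14.0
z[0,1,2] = 19.0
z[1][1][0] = -92.0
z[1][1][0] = -92.0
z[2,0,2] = 53.0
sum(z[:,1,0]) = -185.0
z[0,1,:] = [-67.0, -4.0, 19.0]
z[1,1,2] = -20.0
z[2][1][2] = 96.0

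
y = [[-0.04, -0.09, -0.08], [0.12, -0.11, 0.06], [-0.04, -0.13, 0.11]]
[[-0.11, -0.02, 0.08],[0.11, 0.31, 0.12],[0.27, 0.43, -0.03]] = y @ [[-0.36, 0.13, 0.77], [-0.32, -1.61, -0.59], [1.92, 2.02, -0.67]]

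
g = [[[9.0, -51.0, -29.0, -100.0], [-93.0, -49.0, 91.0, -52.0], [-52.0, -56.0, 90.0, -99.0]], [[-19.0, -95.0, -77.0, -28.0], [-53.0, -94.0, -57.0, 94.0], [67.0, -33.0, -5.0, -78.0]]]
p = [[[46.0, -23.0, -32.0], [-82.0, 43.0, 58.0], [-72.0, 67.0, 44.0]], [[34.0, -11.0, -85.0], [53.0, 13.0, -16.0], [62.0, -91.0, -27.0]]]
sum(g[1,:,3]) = -12.0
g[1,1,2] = -57.0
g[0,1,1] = -49.0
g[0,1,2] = 91.0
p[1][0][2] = -85.0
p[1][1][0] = 53.0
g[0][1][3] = -52.0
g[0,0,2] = -29.0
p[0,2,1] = 67.0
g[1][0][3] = -28.0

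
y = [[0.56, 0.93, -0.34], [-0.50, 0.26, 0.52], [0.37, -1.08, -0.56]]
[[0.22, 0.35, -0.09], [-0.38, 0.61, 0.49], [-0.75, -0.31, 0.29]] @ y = [[-0.09, 0.39, 0.16], [-0.34, -0.72, 0.17], [-0.16, -1.09, -0.07]]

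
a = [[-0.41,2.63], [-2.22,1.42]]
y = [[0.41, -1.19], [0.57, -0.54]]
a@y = [[1.33, -0.93],[-0.1, 1.88]]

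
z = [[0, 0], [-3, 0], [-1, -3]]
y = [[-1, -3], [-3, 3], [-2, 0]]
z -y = [[1, 3], [0, -3], [1, -3]]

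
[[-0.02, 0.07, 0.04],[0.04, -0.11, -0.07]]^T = [[-0.02, 0.04], [0.07, -0.11], [0.04, -0.07]]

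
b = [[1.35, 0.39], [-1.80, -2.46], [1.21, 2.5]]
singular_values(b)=[4.24, 0.99]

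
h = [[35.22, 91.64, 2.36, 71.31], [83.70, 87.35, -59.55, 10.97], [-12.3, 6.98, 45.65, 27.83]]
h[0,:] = [35.22, 91.64, 2.36, 71.31]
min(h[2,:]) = -12.3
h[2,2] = 45.65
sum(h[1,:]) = 122.47000000000001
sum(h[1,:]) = 122.47000000000001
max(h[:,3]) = 71.31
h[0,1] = 91.64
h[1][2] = -59.55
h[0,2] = 2.36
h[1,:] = [83.7, 87.35, -59.55, 10.97]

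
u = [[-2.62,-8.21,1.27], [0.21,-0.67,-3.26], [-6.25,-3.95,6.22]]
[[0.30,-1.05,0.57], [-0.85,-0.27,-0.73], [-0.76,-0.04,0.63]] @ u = [[-4.57, -4.01, 7.35], [6.73, 10.04, -4.74], [-1.95, 3.78, 3.08]]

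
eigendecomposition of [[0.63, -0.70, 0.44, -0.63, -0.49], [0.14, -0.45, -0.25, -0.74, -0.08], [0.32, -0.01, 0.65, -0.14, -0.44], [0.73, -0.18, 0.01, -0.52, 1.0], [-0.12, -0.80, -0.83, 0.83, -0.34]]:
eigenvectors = [[(-0.28-0.26j),-0.28+0.26j,(-0.62+0j),(0.61+0j),(-0.71+0j)], [-0.46-0.30j,-0.46+0.30j,-0.54+0.00j,-0.32+0.00j,0.10+0.00j], [(0.1+0.04j),(0.1-0.04j),(0.46+0j),(0.54+0j),-0.63+0.00j], [(-0.61+0j),-0.61-0.00j,-0.04+0.00j,(0.47+0j),(-0.17+0j)], [0.39-0.12j,(0.39+0.12j),(0.33+0j),0.11+0.00j,(0.26+0j)]]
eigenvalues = [(-0.96+0.42j), (-0.96-0.42j), (-0.08+0j), (0.81+0j), (1.15+0j)]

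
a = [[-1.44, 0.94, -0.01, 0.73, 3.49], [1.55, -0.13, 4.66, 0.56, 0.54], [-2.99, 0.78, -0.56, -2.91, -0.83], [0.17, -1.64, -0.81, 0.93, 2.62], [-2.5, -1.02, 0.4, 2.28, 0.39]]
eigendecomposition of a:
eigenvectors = [[(-0.18+0j), -0.46+0.13j, -0.46-0.13j, -0.32+0.05j, -0.32-0.05j], [0.44+0.00j, -0.58+0.00j, -0.58-0.00j, 0.75+0.00j, (0.75-0j)], [0.58+0.00j, 0.14-0.43j, (0.14+0.43j), (-0.37+0.12j), -0.37-0.12j], [(-0.59+0j), (-0.19-0.05j), -0.19+0.05j, (0.31+0.19j), (0.31-0.19j)], [-0.29+0.00j, (-0.18-0.39j), (-0.18+0.39j), -0.15-0.14j, (-0.15+0.14j)]]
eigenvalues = [(4.29+0j), (0.37+3.52j), (0.37-3.52j), (-2.93+0.87j), (-2.93-0.87j)]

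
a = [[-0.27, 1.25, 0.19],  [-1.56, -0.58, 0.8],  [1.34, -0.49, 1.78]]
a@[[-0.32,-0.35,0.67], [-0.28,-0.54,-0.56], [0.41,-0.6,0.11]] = [[-0.19, -0.69, -0.86], [0.99, 0.38, -0.63], [0.44, -1.27, 1.37]]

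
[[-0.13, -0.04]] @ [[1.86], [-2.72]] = [[-0.13]]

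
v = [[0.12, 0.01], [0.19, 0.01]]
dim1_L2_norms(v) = [0.12, 0.19]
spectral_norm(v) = 0.23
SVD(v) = [[-0.53, -0.85], [-0.85, 0.53]] @ diag([0.22514513866100588, 0.0031091055492606886]) @ [[-1.00, -0.06], [0.06, -1.00]]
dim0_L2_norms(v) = [0.22, 0.01]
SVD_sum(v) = [[0.12, 0.01], [0.19, 0.01]] + [[-0.00, 0.0], [0.00, -0.00]]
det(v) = -0.00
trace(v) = 0.13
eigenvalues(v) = [0.14, -0.01]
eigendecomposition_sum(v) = [[0.12, 0.01], [0.18, 0.01]] + [[-0.0, 0.00], [0.01, -0.00]]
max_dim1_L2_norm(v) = 0.19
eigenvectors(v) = [[0.55, -0.08], [0.84, 1.0]]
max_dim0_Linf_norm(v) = 0.19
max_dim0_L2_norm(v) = 0.22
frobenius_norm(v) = 0.23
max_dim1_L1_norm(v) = 0.2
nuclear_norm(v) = 0.23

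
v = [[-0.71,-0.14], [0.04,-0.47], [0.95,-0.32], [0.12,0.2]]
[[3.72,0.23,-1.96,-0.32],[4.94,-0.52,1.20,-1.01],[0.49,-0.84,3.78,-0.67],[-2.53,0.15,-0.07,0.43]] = v@[[-3.12, -0.53, 3.21, 0.02], [-10.78, 1.06, -2.27, 2.15]]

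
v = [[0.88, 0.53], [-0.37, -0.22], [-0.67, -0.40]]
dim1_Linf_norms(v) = [0.88, 0.37, 0.67]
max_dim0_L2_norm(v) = 1.17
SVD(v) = [[-0.76,  -0.64], [0.32,  -0.55], [0.57,  -0.53]] @ diag([1.359960010449055, 0.0029614151020445185]) @ [[-0.86, -0.51], [0.51, -0.86]]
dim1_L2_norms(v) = [1.03, 0.43, 0.78]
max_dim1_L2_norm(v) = 1.03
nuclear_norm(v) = 1.36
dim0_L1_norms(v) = [1.92, 1.15]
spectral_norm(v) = 1.36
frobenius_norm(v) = 1.36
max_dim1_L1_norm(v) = 1.41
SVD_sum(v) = [[0.88, 0.53], [-0.37, -0.22], [-0.67, -0.40]] + [[-0.00, 0.00], [-0.00, 0.0], [-0.00, 0.0]]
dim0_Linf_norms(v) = [0.88, 0.53]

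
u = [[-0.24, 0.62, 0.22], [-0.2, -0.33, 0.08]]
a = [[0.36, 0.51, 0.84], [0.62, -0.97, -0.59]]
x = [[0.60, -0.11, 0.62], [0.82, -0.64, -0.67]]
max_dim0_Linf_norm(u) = 0.62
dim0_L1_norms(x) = [1.42, 0.75, 1.29]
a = x + u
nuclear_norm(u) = 1.06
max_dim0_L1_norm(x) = 1.42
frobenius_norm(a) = 1.66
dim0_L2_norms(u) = [0.31, 0.7, 0.23]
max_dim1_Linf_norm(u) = 0.62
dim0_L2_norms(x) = [1.02, 0.65, 0.91]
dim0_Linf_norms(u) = [0.24, 0.62, 0.22]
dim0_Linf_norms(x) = [0.82, 0.64, 0.67]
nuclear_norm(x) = 2.10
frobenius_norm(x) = 1.51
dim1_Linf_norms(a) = [0.84, 0.97]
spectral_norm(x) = 1.25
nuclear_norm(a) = 2.24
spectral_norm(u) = 0.74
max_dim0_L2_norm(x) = 1.02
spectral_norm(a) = 1.48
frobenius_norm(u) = 0.80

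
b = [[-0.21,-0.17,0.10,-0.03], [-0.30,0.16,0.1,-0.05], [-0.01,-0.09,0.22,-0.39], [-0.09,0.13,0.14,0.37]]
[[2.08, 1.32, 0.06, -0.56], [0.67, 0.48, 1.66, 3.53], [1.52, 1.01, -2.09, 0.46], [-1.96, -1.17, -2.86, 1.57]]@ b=[[-0.78, -0.22, 0.27, -0.36], [-0.62, 0.27, 0.97, 0.61], [-0.64, 0.15, -0.14, 0.89], [0.65, 0.61, -0.72, 1.81]]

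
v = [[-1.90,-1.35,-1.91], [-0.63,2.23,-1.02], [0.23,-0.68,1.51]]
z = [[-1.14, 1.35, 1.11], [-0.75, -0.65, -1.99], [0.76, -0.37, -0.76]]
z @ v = [[1.57, 3.79, 2.48], [1.38, 0.92, -0.91], [-1.39, -1.33, -2.22]]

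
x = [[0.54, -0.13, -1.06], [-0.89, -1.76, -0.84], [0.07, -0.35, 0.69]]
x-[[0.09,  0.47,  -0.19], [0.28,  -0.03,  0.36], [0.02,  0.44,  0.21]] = [[0.45, -0.60, -0.87],[-1.17, -1.73, -1.20],[0.05, -0.79, 0.48]]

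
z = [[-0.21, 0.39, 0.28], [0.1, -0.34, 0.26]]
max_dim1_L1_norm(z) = 0.88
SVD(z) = [[-0.85, 0.52], [0.52, 0.85]] @ diag([0.5695363976823309, 0.3787192782458188]) @ [[0.41, -0.90, -0.18], [-0.07, -0.22, 0.97]]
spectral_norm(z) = 0.57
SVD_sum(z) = [[-0.2, 0.43, 0.09], [0.12, -0.27, -0.05]] + [[-0.01, -0.04, 0.19], [-0.02, -0.07, 0.31]]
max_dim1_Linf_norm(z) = 0.39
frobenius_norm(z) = 0.68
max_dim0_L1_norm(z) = 0.73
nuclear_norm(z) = 0.95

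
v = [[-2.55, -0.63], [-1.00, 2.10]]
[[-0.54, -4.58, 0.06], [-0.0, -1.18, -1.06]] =v @[[0.19, 1.73, 0.09], [0.09, 0.26, -0.46]]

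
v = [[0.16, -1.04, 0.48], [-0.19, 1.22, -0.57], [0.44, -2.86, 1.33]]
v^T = [[0.16, -0.19, 0.44], [-1.04, 1.22, -2.86], [0.48, -0.57, 1.33]]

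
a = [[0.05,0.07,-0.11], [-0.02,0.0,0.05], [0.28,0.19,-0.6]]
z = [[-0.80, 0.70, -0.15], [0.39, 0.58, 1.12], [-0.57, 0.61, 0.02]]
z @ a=[[-0.1, -0.08, 0.21], [0.32, 0.24, -0.69], [-0.04, -0.04, 0.08]]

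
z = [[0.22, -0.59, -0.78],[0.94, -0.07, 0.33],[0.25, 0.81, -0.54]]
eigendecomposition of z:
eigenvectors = [[0.69+0.00j, 0.69-0.00j, 0.25+0.00j], [0.10-0.59j, 0.10+0.59j, -0.54+0.00j], [(-0.15-0.39j), -0.15+0.39j, (0.8+0j)]]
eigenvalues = [(0.31+0.95j), (0.31-0.95j), (-1+0j)]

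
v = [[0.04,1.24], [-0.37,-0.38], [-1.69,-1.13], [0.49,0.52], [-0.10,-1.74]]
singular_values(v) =[2.77, 1.34]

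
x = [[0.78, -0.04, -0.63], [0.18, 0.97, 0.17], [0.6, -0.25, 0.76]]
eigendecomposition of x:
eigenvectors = [[-0.04-0.67j, (-0.04+0.67j), -0.32+0.00j], [(-0.11+0.23j), (-0.11-0.23j), -0.93+0.00j], [(-0.7+0j), (-0.7-0j), 0.17+0.00j]]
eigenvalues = [(0.75+0.66j), (0.75-0.66j), (1+0j)]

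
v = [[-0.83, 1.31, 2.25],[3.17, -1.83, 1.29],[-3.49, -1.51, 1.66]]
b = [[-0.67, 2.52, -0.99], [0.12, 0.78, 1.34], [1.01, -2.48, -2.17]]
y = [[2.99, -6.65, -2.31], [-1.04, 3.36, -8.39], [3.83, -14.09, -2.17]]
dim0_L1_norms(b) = [1.8, 5.78, 4.5]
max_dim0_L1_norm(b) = 5.78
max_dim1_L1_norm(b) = 5.66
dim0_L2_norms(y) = [4.97, 15.94, 8.97]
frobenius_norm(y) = 18.95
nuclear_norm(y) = 26.60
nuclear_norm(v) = 10.46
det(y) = -150.69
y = v @ b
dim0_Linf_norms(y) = [3.83, 14.09, 8.39]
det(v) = -37.03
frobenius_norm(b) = 4.70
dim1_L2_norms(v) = [2.73, 3.88, 4.15]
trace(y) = 4.18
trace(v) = -1.00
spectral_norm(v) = 4.89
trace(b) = -2.06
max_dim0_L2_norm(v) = 4.79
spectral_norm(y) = 16.72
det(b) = 4.05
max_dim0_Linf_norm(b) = 2.52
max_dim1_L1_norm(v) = 6.66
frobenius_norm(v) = 6.30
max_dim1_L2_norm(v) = 4.15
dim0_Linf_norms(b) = [1.01, 2.52, 2.17]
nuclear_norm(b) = 6.82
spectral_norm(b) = 4.04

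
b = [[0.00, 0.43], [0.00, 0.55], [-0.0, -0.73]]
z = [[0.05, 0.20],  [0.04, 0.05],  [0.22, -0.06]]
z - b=[[0.05, -0.23], [0.04, -0.5], [0.22, 0.67]]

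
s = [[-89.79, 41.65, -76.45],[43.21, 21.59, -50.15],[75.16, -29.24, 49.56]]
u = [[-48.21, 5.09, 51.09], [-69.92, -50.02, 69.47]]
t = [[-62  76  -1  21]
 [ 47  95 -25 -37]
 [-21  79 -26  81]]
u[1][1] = -50.02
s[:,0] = [-89.79, 43.21, 75.16]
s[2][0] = 75.16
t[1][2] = -25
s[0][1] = 41.65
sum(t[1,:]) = 80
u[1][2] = 69.47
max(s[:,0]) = 75.16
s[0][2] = -76.45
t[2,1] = 79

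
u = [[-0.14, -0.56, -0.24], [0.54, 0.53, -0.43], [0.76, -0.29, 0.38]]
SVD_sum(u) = [[-0.33, -0.18, 0.01], [0.65, 0.35, -0.02], [0.46, 0.25, -0.01]] + [[0.1,-0.17,0.12], [-0.16,0.30,-0.21], [0.3,-0.54,0.38]] + [[0.10, -0.21, -0.37], [0.05, -0.11, -0.20], [-0.0, 0.01, 0.01]]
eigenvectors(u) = [[0.14-0.59j, 0.14+0.59j, 0.20+0.00j],[(-0.51-0.07j), -0.51+0.07j, (-0.66+0j)],[-0.61+0.00j, -0.61-0.00j, (0.73+0j)]]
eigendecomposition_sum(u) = [[(-0.08+0.34j), (-0.22+0.04j), (-0.17-0.06j)],[(0.29+0.04j), 0.05+0.18j, (-0.03+0.15j)],[0.35-0.00j, 0.09+0.20j, -0.01+0.18j]] + [[(-0.08-0.34j), -0.22-0.04j, (-0.17+0.06j)], [0.29-0.04j, 0.05-0.18j, (-0.03-0.15j)], [0.35+0.00j, (0.09-0.2j), (-0.01-0.18j)]] + [[(0.01-0j), (-0.13-0j), 0.11+0.00j],  [-0.05+0.00j, 0.42+0.00j, (-0.37-0j)],  [(0.06-0j), (-0.47-0j), 0.41+0.00j]]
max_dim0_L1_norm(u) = 1.44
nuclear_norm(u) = 2.34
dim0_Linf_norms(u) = [0.76, 0.56, 0.43]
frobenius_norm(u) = 1.40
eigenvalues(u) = [(-0.04+0.7j), (-0.04-0.7j), (0.85+0j)]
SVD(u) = [[-0.39, -0.27, -0.88], [0.75, 0.46, -0.47], [0.54, -0.84, 0.02]] @ diag([0.9810519735804597, 0.862383409144694, 0.4981283777961863]) @ [[0.88,0.47,-0.03],[-0.41,0.74,-0.53],[-0.23,0.48,0.85]]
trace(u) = 0.77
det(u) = 0.42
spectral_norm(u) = 0.98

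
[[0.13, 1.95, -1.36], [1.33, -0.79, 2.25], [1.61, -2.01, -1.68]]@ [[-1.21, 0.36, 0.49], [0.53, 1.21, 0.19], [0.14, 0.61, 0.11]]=[[0.69, 1.58, 0.28], [-1.71, 0.90, 0.75], [-3.25, -2.88, 0.22]]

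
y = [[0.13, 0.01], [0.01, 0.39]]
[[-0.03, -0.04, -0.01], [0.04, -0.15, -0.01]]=y@[[-0.26, -0.27, -0.05], [0.12, -0.39, -0.02]]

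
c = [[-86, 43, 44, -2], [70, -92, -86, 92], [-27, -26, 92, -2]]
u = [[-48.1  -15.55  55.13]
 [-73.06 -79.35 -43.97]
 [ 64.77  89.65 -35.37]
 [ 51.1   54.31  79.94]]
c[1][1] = -92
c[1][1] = -92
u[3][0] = 51.1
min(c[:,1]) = -92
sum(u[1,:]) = -196.38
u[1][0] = -73.06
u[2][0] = 64.77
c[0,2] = 44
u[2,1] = 89.65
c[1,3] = 92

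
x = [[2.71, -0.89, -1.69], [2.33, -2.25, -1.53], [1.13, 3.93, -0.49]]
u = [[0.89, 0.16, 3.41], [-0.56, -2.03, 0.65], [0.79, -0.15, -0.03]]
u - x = [[-1.82, 1.05, 5.1], [-2.89, 0.22, 2.18], [-0.34, -4.08, 0.46]]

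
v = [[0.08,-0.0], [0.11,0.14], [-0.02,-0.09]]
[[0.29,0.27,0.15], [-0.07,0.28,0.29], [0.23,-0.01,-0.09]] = v @ [[3.61, 3.42, 1.9], [-3.34, -0.66, 0.57]]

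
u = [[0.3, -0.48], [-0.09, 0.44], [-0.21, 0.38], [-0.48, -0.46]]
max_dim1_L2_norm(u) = 0.66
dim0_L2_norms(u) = [0.61, 0.88]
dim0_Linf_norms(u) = [0.48, 0.48]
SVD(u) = [[0.57, 0.41], [-0.5, -0.07], [-0.45, -0.28], [0.46, -0.86]] @ diag([0.8856674452245653, 0.606789235624192]) @ [[0.10,-0.99],  [0.99,0.10]]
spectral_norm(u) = 0.89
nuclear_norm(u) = 1.49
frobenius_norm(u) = 1.07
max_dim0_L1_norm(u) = 1.76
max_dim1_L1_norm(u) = 0.94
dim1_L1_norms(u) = [0.78, 0.53, 0.59, 0.94]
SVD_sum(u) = [[0.05, -0.51], [-0.05, 0.44], [-0.04, 0.40], [0.04, -0.41]] + [[0.25, 0.03],[-0.04, -0.00],[-0.17, -0.02],[-0.52, -0.05]]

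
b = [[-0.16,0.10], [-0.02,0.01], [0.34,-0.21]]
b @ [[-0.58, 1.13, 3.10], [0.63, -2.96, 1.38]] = [[0.16, -0.48, -0.36], [0.02, -0.05, -0.05], [-0.33, 1.01, 0.76]]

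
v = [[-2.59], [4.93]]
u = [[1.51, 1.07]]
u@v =[[1.36]]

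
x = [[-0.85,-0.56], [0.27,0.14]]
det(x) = 0.03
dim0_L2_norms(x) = [0.89, 0.58]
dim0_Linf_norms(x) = [0.85, 0.56]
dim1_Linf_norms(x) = [0.85, 0.27]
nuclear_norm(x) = 1.09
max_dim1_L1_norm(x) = 1.41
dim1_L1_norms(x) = [1.41, 0.41]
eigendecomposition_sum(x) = [[-0.86, -0.6], [0.29, 0.20]] + [[0.01, 0.04], [-0.02, -0.06]]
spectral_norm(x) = 1.06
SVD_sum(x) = [[-0.85, -0.55], [0.25, 0.16]] + [[0.0, -0.01], [0.02, -0.02]]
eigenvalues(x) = [-0.66, -0.05]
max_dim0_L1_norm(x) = 1.12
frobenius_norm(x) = 1.06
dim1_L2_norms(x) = [1.02, 0.3]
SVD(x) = [[-0.96, 0.29],[0.29, 0.96]] @ diag([1.061923045808878, 0.03032234786417405]) @ [[0.84, 0.54],[0.54, -0.84]]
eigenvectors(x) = [[-0.95, 0.57], [0.32, -0.82]]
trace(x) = -0.71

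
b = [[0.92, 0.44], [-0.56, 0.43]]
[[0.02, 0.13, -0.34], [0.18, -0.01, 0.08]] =b @ [[-0.11, 0.09, -0.28],[0.28, 0.10, -0.18]]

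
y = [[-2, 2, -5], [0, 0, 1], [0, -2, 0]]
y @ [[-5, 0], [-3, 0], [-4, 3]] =[[24, -15], [-4, 3], [6, 0]]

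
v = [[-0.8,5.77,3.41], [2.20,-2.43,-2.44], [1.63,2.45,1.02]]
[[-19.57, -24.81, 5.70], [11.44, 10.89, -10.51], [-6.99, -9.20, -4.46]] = v @ [[-0.04, 0.98, -2.91], [-1.47, -4.98, -1.00], [-3.26, 1.38, 2.68]]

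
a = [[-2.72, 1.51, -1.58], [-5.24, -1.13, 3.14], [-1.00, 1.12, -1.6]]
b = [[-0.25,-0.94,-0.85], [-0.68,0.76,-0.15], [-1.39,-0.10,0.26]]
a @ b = [[1.85, 3.86, 1.67],[-2.29, 3.75, 5.44],[1.71, 1.95, 0.27]]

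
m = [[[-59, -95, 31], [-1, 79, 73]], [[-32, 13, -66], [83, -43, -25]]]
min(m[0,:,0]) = -59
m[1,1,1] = -43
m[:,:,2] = [[31, 73], [-66, -25]]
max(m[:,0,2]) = 31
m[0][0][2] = 31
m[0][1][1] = 79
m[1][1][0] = 83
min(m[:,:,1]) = -95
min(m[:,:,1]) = -95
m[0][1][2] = 73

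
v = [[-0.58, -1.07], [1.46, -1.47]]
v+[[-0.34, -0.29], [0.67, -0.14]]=[[-0.92, -1.36],[2.13, -1.61]]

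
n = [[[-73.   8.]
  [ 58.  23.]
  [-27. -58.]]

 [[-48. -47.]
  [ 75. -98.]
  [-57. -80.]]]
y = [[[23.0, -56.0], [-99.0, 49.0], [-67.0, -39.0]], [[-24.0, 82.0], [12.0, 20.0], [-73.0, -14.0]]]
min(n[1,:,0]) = -57.0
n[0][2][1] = -58.0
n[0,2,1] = -58.0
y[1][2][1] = -14.0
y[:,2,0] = [-67.0, -73.0]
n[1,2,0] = -57.0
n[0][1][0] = 58.0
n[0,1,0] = 58.0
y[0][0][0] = 23.0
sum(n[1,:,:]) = -255.0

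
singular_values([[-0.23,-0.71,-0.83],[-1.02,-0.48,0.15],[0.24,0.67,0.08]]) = [1.46, 0.91, 0.32]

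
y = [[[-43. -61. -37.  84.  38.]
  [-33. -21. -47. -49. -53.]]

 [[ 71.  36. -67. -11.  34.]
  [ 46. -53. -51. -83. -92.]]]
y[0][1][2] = -47.0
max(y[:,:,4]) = 38.0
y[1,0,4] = 34.0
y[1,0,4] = 34.0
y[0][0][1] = -61.0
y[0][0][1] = -61.0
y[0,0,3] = 84.0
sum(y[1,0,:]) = 63.0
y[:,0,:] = [[-43.0, -61.0, -37.0, 84.0, 38.0], [71.0, 36.0, -67.0, -11.0, 34.0]]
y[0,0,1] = -61.0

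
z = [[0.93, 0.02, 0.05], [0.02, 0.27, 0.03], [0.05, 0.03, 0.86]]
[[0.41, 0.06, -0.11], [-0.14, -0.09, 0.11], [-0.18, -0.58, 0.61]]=z @ [[0.46, 0.11, -0.16], [-0.53, -0.27, 0.33], [-0.22, -0.67, 0.71]]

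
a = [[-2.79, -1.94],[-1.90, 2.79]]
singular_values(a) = [3.41, 3.37]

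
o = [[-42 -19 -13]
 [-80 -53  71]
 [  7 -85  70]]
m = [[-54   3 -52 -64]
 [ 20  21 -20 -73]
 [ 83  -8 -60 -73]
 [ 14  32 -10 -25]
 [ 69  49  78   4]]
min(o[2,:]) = -85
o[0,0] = -42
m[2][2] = -60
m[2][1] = -8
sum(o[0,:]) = -74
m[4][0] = 69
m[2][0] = 83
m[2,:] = [83, -8, -60, -73]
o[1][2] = 71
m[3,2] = -10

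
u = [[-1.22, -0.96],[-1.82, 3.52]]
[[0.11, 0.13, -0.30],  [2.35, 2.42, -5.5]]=u @ [[-0.44, -0.46, 1.05], [0.44, 0.45, -1.02]]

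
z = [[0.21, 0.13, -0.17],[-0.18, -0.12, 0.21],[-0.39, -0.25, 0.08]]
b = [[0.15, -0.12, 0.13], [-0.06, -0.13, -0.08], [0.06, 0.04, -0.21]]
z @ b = [[0.01, -0.05, 0.05],[-0.01, 0.05, -0.06],[-0.04, 0.08, -0.05]]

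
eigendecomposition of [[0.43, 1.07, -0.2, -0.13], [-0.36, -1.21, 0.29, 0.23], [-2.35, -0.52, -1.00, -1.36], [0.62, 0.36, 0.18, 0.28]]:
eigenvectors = [[(0.32+0j), -0.25+0.00j, -0.27+0.09j, (-0.27-0.09j)],  [-0.42+0.00j, (0.25+0j), 0.23-0.06j, 0.23+0.06j],  [0.84+0.00j, 0.89+0.00j, 0.87+0.00j, (0.87-0j)],  [(-0.11+0j), -0.28+0.00j, (-0.28-0.14j), (-0.28+0.14j)]]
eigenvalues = [(-1.45+0j), (-0.06+0j), (0.01+0.01j), (0.01-0.01j)]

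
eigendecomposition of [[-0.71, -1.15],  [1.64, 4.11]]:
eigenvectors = [[-0.94, 0.25], [0.35, -0.97]]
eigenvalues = [-0.28, 3.68]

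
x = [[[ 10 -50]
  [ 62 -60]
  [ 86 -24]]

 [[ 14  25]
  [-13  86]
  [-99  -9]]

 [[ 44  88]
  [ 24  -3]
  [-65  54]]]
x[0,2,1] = -24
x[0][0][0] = 10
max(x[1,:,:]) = 86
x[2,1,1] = -3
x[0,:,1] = [-50, -60, -24]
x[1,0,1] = 25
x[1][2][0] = -99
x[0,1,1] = -60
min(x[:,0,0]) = 10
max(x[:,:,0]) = 86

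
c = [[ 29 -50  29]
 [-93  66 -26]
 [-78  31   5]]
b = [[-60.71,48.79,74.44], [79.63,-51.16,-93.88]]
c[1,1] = 66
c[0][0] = 29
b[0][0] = -60.71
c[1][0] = -93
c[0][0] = 29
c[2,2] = 5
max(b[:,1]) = 48.79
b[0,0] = -60.71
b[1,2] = -93.88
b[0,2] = 74.44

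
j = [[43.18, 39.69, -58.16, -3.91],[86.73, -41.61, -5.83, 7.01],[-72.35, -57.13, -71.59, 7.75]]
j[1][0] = 86.73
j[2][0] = -72.35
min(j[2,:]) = -72.35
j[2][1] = -57.13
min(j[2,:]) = -72.35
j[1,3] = 7.01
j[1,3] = 7.01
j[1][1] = -41.61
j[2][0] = -72.35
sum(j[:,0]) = 57.56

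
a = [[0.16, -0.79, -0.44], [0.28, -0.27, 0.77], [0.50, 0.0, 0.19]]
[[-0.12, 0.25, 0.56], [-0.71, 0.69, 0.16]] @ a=[[0.33, 0.03, 0.35], [0.16, 0.37, 0.87]]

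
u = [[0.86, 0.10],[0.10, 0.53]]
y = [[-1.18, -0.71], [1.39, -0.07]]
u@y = [[-0.88, -0.62], [0.62, -0.11]]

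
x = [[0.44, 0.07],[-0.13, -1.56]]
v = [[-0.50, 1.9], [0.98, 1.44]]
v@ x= [[-0.47, -3.0], [0.24, -2.18]]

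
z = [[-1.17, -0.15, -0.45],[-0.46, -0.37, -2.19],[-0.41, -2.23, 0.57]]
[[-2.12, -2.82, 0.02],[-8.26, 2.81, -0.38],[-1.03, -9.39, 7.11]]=z @ [[0.30, 2.95, 0.12],[1.3, 3.05, -3.04],[3.49, -2.42, 0.66]]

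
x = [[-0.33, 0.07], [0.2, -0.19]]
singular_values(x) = [0.42, 0.12]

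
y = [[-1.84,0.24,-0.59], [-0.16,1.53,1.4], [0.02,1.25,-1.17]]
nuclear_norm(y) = 5.70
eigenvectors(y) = [[0.00+0.00j, 0.94+0.00j, 0.94-0.00j],[0.93+0.00j, 0.07+0.13j, 0.07-0.13j],[0.36+0.00j, -0.08-0.29j, -0.08+0.29j]]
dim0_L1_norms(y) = [2.02, 3.02, 3.16]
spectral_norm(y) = 2.10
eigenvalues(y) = [(2.07+0j), (-1.77+0.21j), (-1.77-0.21j)]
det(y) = 6.61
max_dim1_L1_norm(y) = 3.09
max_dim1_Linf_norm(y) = 1.84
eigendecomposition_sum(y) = [[-0.00+0.00j, (0.01+0j), 0.00+0.00j], [(-0.07+0j), 1.77+0.00j, 0.78+0.00j], [(-0.03+0j), (0.68+0j), 0.30+0.00j]] + [[(-0.92-0.17j), 0.12+0.97j, (-0.3-2.5j)],[(-0.05-0.13j), (-0.12+0.09j), (0.31-0.22j)],[(0.02+0.29j), 0.28-0.11j, (-0.73+0.29j)]] + [[-0.92+0.17j, 0.12-0.97j, -0.30+2.50j], [(-0.05+0.13j), (-0.12-0.09j), (0.31+0.22j)], [(0.02-0.29j), 0.28+0.11j, -0.73-0.29j]]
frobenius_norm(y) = 3.32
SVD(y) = [[0.79, -0.29, -0.54], [0.25, 0.96, -0.15], [0.56, -0.01, 0.83]] @ diag([2.0999522110911752, 2.0911578173837135, 1.505609409484501]) @ [[-0.71, 0.60, -0.37],[0.18, 0.66, 0.73],[0.68, 0.45, -0.58]]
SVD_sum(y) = [[-1.18, 1.01, -0.61], [-0.37, 0.32, -0.19], [-0.83, 0.71, -0.43]] + [[-0.11, -0.4, -0.45], [0.37, 1.31, 1.46], [-0.01, -0.02, -0.02]] + [[-0.55, -0.36, 0.47], [-0.16, -0.1, 0.13], [0.85, 0.56, -0.72]]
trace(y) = -1.48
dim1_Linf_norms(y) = [1.84, 1.53, 1.25]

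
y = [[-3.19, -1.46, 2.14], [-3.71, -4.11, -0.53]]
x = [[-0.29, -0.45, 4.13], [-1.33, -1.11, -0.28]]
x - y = [[2.9, 1.01, 1.99],[2.38, 3.0, 0.25]]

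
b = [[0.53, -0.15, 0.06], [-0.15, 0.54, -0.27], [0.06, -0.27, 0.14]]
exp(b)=[[1.72, -0.27, 0.12], [-0.27, 1.79, -0.40], [0.12, -0.40, 1.2]]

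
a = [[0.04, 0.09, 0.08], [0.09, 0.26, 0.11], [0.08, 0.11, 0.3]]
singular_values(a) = [0.43, 0.17, 0.0]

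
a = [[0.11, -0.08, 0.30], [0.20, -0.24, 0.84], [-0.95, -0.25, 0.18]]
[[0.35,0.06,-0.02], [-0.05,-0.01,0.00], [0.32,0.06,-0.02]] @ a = [[0.07, -0.04, 0.15], [-0.01, 0.01, -0.02], [0.07, -0.04, 0.14]]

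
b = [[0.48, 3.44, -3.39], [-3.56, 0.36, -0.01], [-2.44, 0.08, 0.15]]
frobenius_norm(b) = 6.51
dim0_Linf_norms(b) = [3.56, 3.44, 3.39]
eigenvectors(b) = [[(0.03+0.42j), (0.03-0.42j), (0.07+0j)], [(-0.75+0j), -0.75-0.00j, (0.69+0j)], [(-0.51-0.02j), -0.51+0.02j, 0.72+0.00j]]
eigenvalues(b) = [(0.5+2.01j), (0.5-2.01j), (-0.02+0j)]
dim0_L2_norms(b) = [4.34, 3.46, 3.39]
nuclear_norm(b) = 9.19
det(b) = -0.07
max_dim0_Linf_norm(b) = 3.56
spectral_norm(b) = 4.88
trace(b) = 0.99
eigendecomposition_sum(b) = [[(0.24+0.99j), (1.72-0.22j), -1.69+0.12j], [(-1.78+0.29j), 0.17+3.06j, (0.02-3j)], [(-1.22+0.15j), 0.03+2.08j, 0.10-2.04j]] + [[(0.24-0.99j), (1.72+0.22j), -1.69-0.12j], [-1.78-0.29j, 0.17-3.06j, (0.02+3j)], [-1.22-0.15j, 0.03-2.08j, 0.10+2.04j]] + [[(-0+0j), 0j, (-0-0j)],[-0.00+0.00j, (0.03+0j), -0.04-0.00j],[-0.00+0.00j, 0.03+0.00j, -0.04-0.00j]]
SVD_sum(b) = [[1.38, 3.2, -3.24], [-0.23, -0.53, 0.53], [-0.22, -0.51, 0.52]] + [[-0.9,0.24,-0.15], [-3.33,0.89,-0.55], [-2.22,0.59,-0.36]] + [[-0.00, -0.00, -0.00], [0.0, 0.0, 0.0], [-0.00, -0.0, -0.0]]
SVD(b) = [[-0.97, -0.22, 0.04], [0.16, -0.81, -0.56], [0.16, -0.54, 0.83]] @ diag([4.8837949352110055, 4.300050862506742, 0.0031001068288924005]) @ [[-0.29, -0.67, 0.68], [0.95, -0.25, 0.16], [-0.07, -0.7, -0.72]]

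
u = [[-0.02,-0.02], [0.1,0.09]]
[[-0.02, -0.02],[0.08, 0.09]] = u @ [[0.78, 0.02],[0.02, 0.99]]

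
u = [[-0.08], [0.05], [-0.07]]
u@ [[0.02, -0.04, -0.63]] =[[-0.00, 0.00, 0.05], [0.0, -0.0, -0.03], [-0.00, 0.00, 0.04]]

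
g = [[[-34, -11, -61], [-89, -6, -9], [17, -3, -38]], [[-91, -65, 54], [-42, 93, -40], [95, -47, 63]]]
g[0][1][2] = -9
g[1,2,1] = -47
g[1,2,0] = 95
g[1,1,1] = 93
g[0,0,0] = -34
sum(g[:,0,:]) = -208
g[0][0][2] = -61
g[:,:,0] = [[-34, -89, 17], [-91, -42, 95]]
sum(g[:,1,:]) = -93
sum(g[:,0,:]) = -208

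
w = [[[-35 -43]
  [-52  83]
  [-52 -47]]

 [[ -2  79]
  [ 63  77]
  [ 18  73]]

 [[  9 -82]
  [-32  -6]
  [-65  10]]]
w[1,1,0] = 63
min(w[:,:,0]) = -65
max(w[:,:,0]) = 63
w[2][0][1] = -82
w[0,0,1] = -43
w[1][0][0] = -2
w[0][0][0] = -35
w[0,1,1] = 83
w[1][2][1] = 73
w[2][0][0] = 9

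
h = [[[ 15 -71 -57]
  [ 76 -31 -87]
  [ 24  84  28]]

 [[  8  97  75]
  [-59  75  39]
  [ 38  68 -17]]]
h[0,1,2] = -87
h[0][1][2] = -87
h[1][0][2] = 75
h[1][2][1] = 68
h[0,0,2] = -57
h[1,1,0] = -59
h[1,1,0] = -59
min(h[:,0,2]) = -57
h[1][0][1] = 97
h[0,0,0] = 15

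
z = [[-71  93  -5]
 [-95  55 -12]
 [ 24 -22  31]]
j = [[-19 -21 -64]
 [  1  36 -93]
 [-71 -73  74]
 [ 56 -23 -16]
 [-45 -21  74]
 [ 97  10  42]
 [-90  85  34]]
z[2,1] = -22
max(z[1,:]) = 55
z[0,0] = -71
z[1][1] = 55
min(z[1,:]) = -95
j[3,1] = -23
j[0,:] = [-19, -21, -64]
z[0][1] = 93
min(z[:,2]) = -12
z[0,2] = -5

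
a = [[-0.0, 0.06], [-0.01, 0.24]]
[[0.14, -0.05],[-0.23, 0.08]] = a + [[0.14,-0.11], [-0.22,-0.16]]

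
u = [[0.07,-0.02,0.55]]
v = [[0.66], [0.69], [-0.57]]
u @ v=[[-0.28]]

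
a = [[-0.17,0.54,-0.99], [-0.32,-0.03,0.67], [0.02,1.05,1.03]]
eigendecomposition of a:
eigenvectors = [[0.87+0.00j, (0.87-0j), (-0.35+0j)],[-0.07+0.40j, (-0.07-0.4j), (0.42+0j)],[(0.13-0.25j), 0.13+0.25j, (0.84+0j)]]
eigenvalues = [(-0.36+0.53j), (-0.36-0.53j), (1.55+0j)]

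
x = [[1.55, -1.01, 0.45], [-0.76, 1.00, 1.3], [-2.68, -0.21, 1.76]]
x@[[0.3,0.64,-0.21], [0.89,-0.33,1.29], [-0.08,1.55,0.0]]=[[-0.47, 2.02, -1.63], [0.56, 1.20, 1.45], [-1.13, 1.08, 0.29]]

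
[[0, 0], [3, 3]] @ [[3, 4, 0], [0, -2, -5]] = [[0, 0, 0], [9, 6, -15]]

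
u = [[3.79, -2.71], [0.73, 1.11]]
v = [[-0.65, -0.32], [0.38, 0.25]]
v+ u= [[3.14,-3.03], [1.11,1.36]]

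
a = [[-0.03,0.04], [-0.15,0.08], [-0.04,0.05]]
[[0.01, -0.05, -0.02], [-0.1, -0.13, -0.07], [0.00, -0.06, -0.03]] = a @ [[1.27, 0.36, 0.37], [1.10, -0.98, -0.22]]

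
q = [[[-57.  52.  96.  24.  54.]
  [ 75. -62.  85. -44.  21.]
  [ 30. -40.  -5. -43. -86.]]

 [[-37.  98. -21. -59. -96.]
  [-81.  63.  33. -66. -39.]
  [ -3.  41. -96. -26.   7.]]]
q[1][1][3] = -66.0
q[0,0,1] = 52.0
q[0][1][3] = -44.0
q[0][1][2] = 85.0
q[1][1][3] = -66.0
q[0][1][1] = -62.0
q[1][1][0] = -81.0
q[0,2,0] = 30.0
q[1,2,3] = -26.0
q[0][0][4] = 54.0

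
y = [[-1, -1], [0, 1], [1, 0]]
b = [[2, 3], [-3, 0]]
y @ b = [[1, -3], [-3, 0], [2, 3]]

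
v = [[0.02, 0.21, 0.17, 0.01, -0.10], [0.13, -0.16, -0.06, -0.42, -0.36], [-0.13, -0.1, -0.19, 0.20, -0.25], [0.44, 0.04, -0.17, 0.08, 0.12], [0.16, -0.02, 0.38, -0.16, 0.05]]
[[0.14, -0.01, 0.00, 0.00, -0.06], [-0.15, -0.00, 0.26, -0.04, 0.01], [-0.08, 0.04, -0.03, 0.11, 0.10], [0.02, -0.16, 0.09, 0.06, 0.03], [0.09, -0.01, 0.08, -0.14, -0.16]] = v @ [[0.08, -0.31, 0.32, 0.02, -0.07], [0.45, -0.11, -0.11, 0.16, 0.01], [0.29, 0.10, -0.01, -0.28, -0.37], [0.16, -0.03, -0.28, 0.19, 0.04], [0.02, -0.04, -0.23, -0.13, -0.04]]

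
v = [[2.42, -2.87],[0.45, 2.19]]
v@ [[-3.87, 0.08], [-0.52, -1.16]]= [[-7.87, 3.52], [-2.88, -2.50]]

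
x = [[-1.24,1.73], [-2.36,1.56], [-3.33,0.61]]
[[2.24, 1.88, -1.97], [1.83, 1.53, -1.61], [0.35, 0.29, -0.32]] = x@[[0.15, 0.13, -0.13], [1.4, 1.18, -1.23]]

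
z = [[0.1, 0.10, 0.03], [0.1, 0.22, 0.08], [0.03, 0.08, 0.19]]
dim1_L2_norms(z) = [0.14, 0.25, 0.21]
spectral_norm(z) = 0.33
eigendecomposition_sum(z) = [[0.05, 0.10, 0.07], [0.1, 0.19, 0.13], [0.07, 0.13, 0.09]] + [[0.03, -0.02, 0.0], [-0.02, 0.01, -0.0], [0.0, -0.00, 0.0]] + [[0.02, 0.02, -0.04], [0.02, 0.02, -0.05], [-0.04, -0.05, 0.10]]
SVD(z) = [[-0.4, 0.36, 0.84], [-0.75, 0.40, -0.52], [-0.52, -0.85, 0.11]] @ diag([0.3283395905966855, 0.13978355532503658, 0.04187685407827792]) @ [[-0.4, -0.75, -0.52], [0.36, 0.40, -0.85], [0.84, -0.52, 0.11]]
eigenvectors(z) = [[-0.40, -0.84, -0.36],[-0.75, 0.52, -0.4],[-0.52, -0.11, 0.85]]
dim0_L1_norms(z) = [0.23, 0.4, 0.3]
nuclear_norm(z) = 0.51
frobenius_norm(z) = 0.36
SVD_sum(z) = [[0.05, 0.10, 0.07], [0.10, 0.19, 0.13], [0.07, 0.13, 0.09]] + [[0.02,0.02,-0.04], [0.02,0.02,-0.05], [-0.04,-0.05,0.1]] + [[0.03, -0.02, 0.00], [-0.02, 0.01, -0.0], [0.00, -0.00, 0.00]]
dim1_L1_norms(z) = [0.23, 0.4, 0.3]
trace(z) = 0.51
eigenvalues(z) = [0.33, 0.04, 0.14]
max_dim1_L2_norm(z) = 0.25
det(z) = 0.00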